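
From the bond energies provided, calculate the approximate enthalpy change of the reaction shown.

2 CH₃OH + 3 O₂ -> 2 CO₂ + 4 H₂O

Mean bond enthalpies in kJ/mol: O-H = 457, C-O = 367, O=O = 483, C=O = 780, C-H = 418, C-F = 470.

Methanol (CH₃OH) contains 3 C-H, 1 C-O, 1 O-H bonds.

ΔH ≈ −1171 kJ

Bonds broken (reactants):
  C-H: 6 × 418 = 2508
  C-O: 2 × 367 = 734
  O-H: 2 × 457 = 914
  O=O: 3 × 483 = 1449
  Σ(broken) = 5605 kJ
Bonds formed (products):
  C=O: 4 × 780 = 3120
  O-H: 8 × 457 = 3656
  Σ(formed) = 6776 kJ
ΔH = Σ(broken) − Σ(formed) = 5605 − 6776 = −1171 kJ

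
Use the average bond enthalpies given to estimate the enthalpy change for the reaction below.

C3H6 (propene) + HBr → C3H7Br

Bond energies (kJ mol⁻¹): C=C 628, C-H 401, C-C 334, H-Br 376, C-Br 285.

ΔH ≈ −16 kJ

Bonds broken (reactants):
  C-C: 1 × 334 = 334
  C-H: 6 × 401 = 2406
  C=C: 1 × 628 = 628
  H-Br: 1 × 376 = 376
  Σ(broken) = 3744 kJ
Bonds formed (products):
  C-Br: 1 × 285 = 285
  C-C: 2 × 334 = 668
  C-H: 7 × 401 = 2807
  Σ(formed) = 3760 kJ
ΔH = Σ(broken) − Σ(formed) = 3744 − 3760 = −16 kJ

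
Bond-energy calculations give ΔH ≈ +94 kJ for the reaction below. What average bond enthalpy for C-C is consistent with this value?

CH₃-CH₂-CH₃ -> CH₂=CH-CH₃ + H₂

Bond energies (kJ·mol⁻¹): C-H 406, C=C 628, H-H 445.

D(C-C) ≈ 355 kJ/mol

Let D be the C-C bond energy.
Σ(broken) = 2×D + 8×406 = 3248 + 2D
Σ(formed) = 1×D + 6×406 + 1×628 + 1×445 = 3509 + D
ΔH = Σ(broken) − Σ(formed) = (3248 + 2D) − (3509 + D) = −261 + D
Setting this equal to +94 kJ gives D = 355 kJ/mol.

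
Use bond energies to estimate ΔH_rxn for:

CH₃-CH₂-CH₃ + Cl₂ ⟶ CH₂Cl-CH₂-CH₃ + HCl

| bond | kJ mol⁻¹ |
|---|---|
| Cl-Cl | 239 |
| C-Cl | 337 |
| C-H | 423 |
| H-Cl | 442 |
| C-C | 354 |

Bonds broken (reactants):
  C-C: 2 × 354 = 708
  C-H: 8 × 423 = 3384
  Cl-Cl: 1 × 239 = 239
  Σ(broken) = 4331 kJ
Bonds formed (products):
  C-C: 2 × 354 = 708
  C-Cl: 1 × 337 = 337
  C-H: 7 × 423 = 2961
  H-Cl: 1 × 442 = 442
  Σ(formed) = 4448 kJ
ΔH = Σ(broken) − Σ(formed) = 4331 − 4448 = −117 kJ

ΔH ≈ −117 kJ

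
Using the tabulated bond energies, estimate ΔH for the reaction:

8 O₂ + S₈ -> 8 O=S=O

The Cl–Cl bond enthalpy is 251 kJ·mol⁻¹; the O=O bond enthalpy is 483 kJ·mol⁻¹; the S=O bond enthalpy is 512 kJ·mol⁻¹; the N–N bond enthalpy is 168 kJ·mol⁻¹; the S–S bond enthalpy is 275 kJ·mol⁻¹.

ΔH ≈ −2128 kJ

Bonds broken (reactants):
  O=O: 8 × 483 = 3864
  S–S: 8 × 275 = 2200
  Σ(broken) = 6064 kJ
Bonds formed (products):
  S=O: 16 × 512 = 8192
  Σ(formed) = 8192 kJ
ΔH = Σ(broken) − Σ(formed) = 6064 − 8192 = −2128 kJ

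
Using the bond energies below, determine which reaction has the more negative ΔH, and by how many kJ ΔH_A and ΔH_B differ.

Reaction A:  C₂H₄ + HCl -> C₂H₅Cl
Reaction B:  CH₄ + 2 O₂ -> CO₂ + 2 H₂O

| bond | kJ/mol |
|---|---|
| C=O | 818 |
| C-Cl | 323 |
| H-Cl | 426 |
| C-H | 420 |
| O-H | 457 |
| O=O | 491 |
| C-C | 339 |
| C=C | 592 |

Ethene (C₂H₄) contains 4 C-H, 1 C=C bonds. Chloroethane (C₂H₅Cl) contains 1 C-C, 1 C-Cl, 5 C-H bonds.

Reaction A:
  Bonds broken (reactants):
    C-H: 4 × 420 = 1680
    C=C: 1 × 592 = 592
    H-Cl: 1 × 426 = 426
    Σ(broken) = 2698 kJ
  Bonds formed (products):
    C-C: 1 × 339 = 339
    C-Cl: 1 × 323 = 323
    C-H: 5 × 420 = 2100
    Σ(formed) = 2762 kJ
  ΔH_A = 2698 − 2762 = −64 kJ
Reaction B:
  Bonds broken (reactants):
    C-H: 4 × 420 = 1680
    O=O: 2 × 491 = 982
    Σ(broken) = 2662 kJ
  Bonds formed (products):
    C=O: 2 × 818 = 1636
    O-H: 4 × 457 = 1828
    Σ(formed) = 3464 kJ
  ΔH_B = 2662 − 3464 = −802 kJ
ΔH_A − ΔH_B = +738 kJ, so reaction B has the more negative ΔH; |ΔH_A − ΔH_B| = 738 kJ.

Reaction B, by 738 kJ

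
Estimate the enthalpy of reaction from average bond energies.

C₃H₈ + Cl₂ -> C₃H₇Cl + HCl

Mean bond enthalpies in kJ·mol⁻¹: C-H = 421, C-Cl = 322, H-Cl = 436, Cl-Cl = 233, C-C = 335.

Bonds broken (reactants):
  C-C: 2 × 335 = 670
  C-H: 8 × 421 = 3368
  Cl-Cl: 1 × 233 = 233
  Σ(broken) = 4271 kJ
Bonds formed (products):
  C-C: 2 × 335 = 670
  C-Cl: 1 × 322 = 322
  C-H: 7 × 421 = 2947
  H-Cl: 1 × 436 = 436
  Σ(formed) = 4375 kJ
ΔH = Σ(broken) − Σ(formed) = 4271 − 4375 = −104 kJ

ΔH ≈ −104 kJ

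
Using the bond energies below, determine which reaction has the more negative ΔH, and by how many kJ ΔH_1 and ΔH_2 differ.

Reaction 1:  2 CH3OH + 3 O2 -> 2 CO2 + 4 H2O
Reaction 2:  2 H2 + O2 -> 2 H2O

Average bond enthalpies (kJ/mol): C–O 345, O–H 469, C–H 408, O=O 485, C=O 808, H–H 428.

Reaction 1:
  Bonds broken (reactants):
    C–H: 6 × 408 = 2448
    C–O: 2 × 345 = 690
    O–H: 2 × 469 = 938
    O=O: 3 × 485 = 1455
    Σ(broken) = 5531 kJ
  Bonds formed (products):
    C=O: 4 × 808 = 3232
    O–H: 8 × 469 = 3752
    Σ(formed) = 6984 kJ
  ΔH_1 = 5531 − 6984 = −1453 kJ
Reaction 2:
  Bonds broken (reactants):
    H–H: 2 × 428 = 856
    O=O: 1 × 485 = 485
    Σ(broken) = 1341 kJ
  Bonds formed (products):
    O–H: 4 × 469 = 1876
    Σ(formed) = 1876 kJ
  ΔH_2 = 1341 − 1876 = −535 kJ
ΔH_1 − ΔH_2 = −918 kJ, so reaction 1 has the more negative ΔH; |ΔH_1 − ΔH_2| = 918 kJ.

Reaction 1, by 918 kJ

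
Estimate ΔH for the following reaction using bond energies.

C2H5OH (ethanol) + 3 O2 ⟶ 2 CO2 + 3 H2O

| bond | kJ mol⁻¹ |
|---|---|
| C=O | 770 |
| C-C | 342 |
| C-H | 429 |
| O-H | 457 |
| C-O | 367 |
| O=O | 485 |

Bonds broken (reactants):
  C-C: 1 × 342 = 342
  C-H: 5 × 429 = 2145
  C-O: 1 × 367 = 367
  O-H: 1 × 457 = 457
  O=O: 3 × 485 = 1455
  Σ(broken) = 4766 kJ
Bonds formed (products):
  C=O: 4 × 770 = 3080
  O-H: 6 × 457 = 2742
  Σ(formed) = 5822 kJ
ΔH = Σ(broken) − Σ(formed) = 4766 − 5822 = −1056 kJ

ΔH ≈ −1056 kJ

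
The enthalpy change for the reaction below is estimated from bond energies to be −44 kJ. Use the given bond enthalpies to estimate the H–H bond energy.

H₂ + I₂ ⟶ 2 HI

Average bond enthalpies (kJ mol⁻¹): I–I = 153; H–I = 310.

Let D be the H–H bond energy.
Σ(broken) = 1×D + 1×153 = 153 + D
Σ(formed) = 2×310 = 620
ΔH = Σ(broken) − Σ(formed) = (153 + D) − (620) = −467 + D
Setting this equal to −44 kJ gives D = 423 kJ/mol.

D(H–H) ≈ 423 kJ/mol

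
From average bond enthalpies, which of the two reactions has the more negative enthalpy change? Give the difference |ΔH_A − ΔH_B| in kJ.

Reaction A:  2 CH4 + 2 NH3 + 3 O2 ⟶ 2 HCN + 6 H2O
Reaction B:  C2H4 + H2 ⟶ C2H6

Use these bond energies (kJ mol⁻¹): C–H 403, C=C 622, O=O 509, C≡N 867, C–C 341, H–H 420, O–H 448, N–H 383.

Reaction A, by 762 kJ

Reaction A:
  Bonds broken (reactants):
    C–H: 8 × 403 = 3224
    N–H: 6 × 383 = 2298
    O=O: 3 × 509 = 1527
    Σ(broken) = 7049 kJ
  Bonds formed (products):
    C≡N: 2 × 867 = 1734
    C–H: 2 × 403 = 806
    O–H: 12 × 448 = 5376
    Σ(formed) = 7916 kJ
  ΔH_A = 7049 − 7916 = −867 kJ
Reaction B:
  Bonds broken (reactants):
    C–H: 4 × 403 = 1612
    C=C: 1 × 622 = 622
    H–H: 1 × 420 = 420
    Σ(broken) = 2654 kJ
  Bonds formed (products):
    C–C: 1 × 341 = 341
    C–H: 6 × 403 = 2418
    Σ(formed) = 2759 kJ
  ΔH_B = 2654 − 2759 = −105 kJ
ΔH_A − ΔH_B = −762 kJ, so reaction A has the more negative ΔH; |ΔH_A − ΔH_B| = 762 kJ.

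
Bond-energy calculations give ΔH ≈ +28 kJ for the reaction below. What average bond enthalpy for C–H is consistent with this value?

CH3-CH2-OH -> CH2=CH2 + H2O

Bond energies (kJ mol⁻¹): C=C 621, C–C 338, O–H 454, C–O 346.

Let D be the C–H bond energy.
Σ(broken) = 1×338 + 5×D + 1×346 + 1×454 = 1138 + 5D
Σ(formed) = 4×D + 1×621 + 2×454 = 1529 + 4D
ΔH = Σ(broken) − Σ(formed) = (1138 + 5D) − (1529 + 4D) = −391 + D
Setting this equal to +28 kJ gives D = 419 kJ/mol.

D(C–H) ≈ 419 kJ/mol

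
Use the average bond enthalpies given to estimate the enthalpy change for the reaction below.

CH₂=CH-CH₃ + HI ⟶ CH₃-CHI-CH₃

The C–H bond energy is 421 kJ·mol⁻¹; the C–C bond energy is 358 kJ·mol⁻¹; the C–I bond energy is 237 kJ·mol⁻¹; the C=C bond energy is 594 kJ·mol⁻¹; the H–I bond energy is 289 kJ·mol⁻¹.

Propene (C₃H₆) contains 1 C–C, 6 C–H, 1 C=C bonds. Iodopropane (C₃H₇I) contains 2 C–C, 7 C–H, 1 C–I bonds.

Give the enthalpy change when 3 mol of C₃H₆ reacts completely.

Bonds broken (reactants):
  C–C: 1 × 358 = 358
  C–H: 6 × 421 = 2526
  C=C: 1 × 594 = 594
  H–I: 1 × 289 = 289
  Σ(broken) = 3767 kJ
Bonds formed (products):
  C–C: 2 × 358 = 716
  C–H: 7 × 421 = 2947
  C–I: 1 × 237 = 237
  Σ(formed) = 3900 kJ
ΔH = Σ(broken) − Σ(formed) = 3767 − 3900 = −133 kJ
For 3× the reaction as written: 3 × (−133) = −399 kJ

ΔH = −399 kJ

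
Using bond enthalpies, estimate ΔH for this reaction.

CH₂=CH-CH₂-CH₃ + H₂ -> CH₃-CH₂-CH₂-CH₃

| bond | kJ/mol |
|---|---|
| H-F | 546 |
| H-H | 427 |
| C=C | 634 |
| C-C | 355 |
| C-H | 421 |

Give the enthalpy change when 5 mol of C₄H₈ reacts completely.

Bonds broken (reactants):
  C-C: 2 × 355 = 710
  C-H: 8 × 421 = 3368
  C=C: 1 × 634 = 634
  H-H: 1 × 427 = 427
  Σ(broken) = 5139 kJ
Bonds formed (products):
  C-C: 3 × 355 = 1065
  C-H: 10 × 421 = 4210
  Σ(formed) = 5275 kJ
ΔH = Σ(broken) − Σ(formed) = 5139 − 5275 = −136 kJ
For 5× the reaction as written: 5 × (−136) = −680 kJ

ΔH = −680 kJ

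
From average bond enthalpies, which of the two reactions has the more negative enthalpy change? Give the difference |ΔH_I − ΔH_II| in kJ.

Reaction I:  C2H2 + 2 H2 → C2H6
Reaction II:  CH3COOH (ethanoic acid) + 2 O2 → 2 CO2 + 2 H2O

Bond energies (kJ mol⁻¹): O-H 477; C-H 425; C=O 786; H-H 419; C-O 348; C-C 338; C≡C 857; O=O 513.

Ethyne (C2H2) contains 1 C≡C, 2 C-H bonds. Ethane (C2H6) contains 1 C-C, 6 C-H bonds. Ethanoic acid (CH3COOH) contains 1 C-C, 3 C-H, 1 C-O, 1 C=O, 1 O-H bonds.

Reaction II, by 459 kJ

Reaction I:
  Bonds broken (reactants):
    C≡C: 1 × 857 = 857
    C-H: 2 × 425 = 850
    H-H: 2 × 419 = 838
    Σ(broken) = 2545 kJ
  Bonds formed (products):
    C-C: 1 × 338 = 338
    C-H: 6 × 425 = 2550
    Σ(formed) = 2888 kJ
  ΔH_I = 2545 − 2888 = −343 kJ
Reaction II:
  Bonds broken (reactants):
    C-C: 1 × 338 = 338
    C-H: 3 × 425 = 1275
    C-O: 1 × 348 = 348
    C=O: 1 × 786 = 786
    O-H: 1 × 477 = 477
    O=O: 2 × 513 = 1026
    Σ(broken) = 4250 kJ
  Bonds formed (products):
    C=O: 4 × 786 = 3144
    O-H: 4 × 477 = 1908
    Σ(formed) = 5052 kJ
  ΔH_II = 4250 − 5052 = −802 kJ
ΔH_I − ΔH_II = +459 kJ, so reaction II has the more negative ΔH; |ΔH_I − ΔH_II| = 459 kJ.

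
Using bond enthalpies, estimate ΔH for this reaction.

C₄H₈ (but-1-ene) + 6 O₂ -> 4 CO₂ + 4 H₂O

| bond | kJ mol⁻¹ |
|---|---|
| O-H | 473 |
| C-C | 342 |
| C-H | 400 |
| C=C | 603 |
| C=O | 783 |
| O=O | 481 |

ΔH ≈ −2675 kJ

Bonds broken (reactants):
  C-C: 2 × 342 = 684
  C-H: 8 × 400 = 3200
  C=C: 1 × 603 = 603
  O=O: 6 × 481 = 2886
  Σ(broken) = 7373 kJ
Bonds formed (products):
  C=O: 8 × 783 = 6264
  O-H: 8 × 473 = 3784
  Σ(formed) = 10048 kJ
ΔH = Σ(broken) − Σ(formed) = 7373 − 10048 = −2675 kJ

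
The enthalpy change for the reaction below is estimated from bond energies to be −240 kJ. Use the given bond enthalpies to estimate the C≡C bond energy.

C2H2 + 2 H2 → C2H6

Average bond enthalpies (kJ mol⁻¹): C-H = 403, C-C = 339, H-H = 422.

Let D be the C≡C bond energy.
Σ(broken) = 1×D + 2×403 + 2×422 = 1650 + D
Σ(formed) = 1×339 + 6×403 = 2757
ΔH = Σ(broken) − Σ(formed) = (1650 + D) − (2757) = −1107 + D
Setting this equal to −240 kJ gives D = 867 kJ/mol.

D(C≡C) ≈ 867 kJ/mol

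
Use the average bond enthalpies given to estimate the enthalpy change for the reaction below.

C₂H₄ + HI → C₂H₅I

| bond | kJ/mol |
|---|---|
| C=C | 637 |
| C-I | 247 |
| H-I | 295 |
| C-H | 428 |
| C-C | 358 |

ΔH ≈ −101 kJ

Bonds broken (reactants):
  C-H: 4 × 428 = 1712
  C=C: 1 × 637 = 637
  H-I: 1 × 295 = 295
  Σ(broken) = 2644 kJ
Bonds formed (products):
  C-C: 1 × 358 = 358
  C-H: 5 × 428 = 2140
  C-I: 1 × 247 = 247
  Σ(formed) = 2745 kJ
ΔH = Σ(broken) − Σ(formed) = 2644 − 2745 = −101 kJ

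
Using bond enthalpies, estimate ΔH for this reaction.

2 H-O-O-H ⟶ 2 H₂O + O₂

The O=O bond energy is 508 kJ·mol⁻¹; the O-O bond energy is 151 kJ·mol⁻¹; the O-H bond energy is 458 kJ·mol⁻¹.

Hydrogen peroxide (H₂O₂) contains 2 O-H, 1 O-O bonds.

Bonds broken (reactants):
  O-H: 4 × 458 = 1832
  O-O: 2 × 151 = 302
  Σ(broken) = 2134 kJ
Bonds formed (products):
  O-H: 4 × 458 = 1832
  O=O: 1 × 508 = 508
  Σ(formed) = 2340 kJ
ΔH = Σ(broken) − Σ(formed) = 2134 − 2340 = −206 kJ

ΔH ≈ −206 kJ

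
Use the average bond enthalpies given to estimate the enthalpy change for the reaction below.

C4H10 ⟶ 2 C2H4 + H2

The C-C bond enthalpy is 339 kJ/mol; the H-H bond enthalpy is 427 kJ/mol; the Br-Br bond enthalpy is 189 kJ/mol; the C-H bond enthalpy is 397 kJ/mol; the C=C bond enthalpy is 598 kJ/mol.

ΔH ≈ +188 kJ

Bonds broken (reactants):
  C-C: 3 × 339 = 1017
  C-H: 10 × 397 = 3970
  Σ(broken) = 4987 kJ
Bonds formed (products):
  C-H: 8 × 397 = 3176
  C=C: 2 × 598 = 1196
  H-H: 1 × 427 = 427
  Σ(formed) = 4799 kJ
ΔH = Σ(broken) − Σ(formed) = 4987 − 4799 = +188 kJ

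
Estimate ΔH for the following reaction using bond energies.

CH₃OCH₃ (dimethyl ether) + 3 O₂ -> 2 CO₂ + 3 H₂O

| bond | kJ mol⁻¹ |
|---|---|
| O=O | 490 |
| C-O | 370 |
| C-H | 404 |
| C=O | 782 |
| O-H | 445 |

ΔH ≈ −1164 kJ

Bonds broken (reactants):
  C-H: 6 × 404 = 2424
  C-O: 2 × 370 = 740
  O=O: 3 × 490 = 1470
  Σ(broken) = 4634 kJ
Bonds formed (products):
  C=O: 4 × 782 = 3128
  O-H: 6 × 445 = 2670
  Σ(formed) = 5798 kJ
ΔH = Σ(broken) − Σ(formed) = 4634 − 5798 = −1164 kJ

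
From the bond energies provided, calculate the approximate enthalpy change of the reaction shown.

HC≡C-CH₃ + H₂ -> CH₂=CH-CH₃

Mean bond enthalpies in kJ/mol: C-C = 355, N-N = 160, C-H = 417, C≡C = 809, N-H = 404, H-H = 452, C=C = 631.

Bonds broken (reactants):
  C≡C: 1 × 809 = 809
  C-C: 1 × 355 = 355
  C-H: 4 × 417 = 1668
  H-H: 1 × 452 = 452
  Σ(broken) = 3284 kJ
Bonds formed (products):
  C-C: 1 × 355 = 355
  C-H: 6 × 417 = 2502
  C=C: 1 × 631 = 631
  Σ(formed) = 3488 kJ
ΔH = Σ(broken) − Σ(formed) = 3284 − 3488 = −204 kJ

ΔH ≈ −204 kJ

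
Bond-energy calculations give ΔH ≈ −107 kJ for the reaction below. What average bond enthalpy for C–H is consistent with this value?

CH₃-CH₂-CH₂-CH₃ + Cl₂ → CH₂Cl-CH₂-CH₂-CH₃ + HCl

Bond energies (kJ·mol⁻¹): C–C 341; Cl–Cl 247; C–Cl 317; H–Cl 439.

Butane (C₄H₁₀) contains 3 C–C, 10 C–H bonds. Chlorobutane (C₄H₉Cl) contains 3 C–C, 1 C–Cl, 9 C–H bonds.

D(C–H) ≈ 402 kJ/mol

Let D be the C–H bond energy.
Σ(broken) = 3×341 + 10×D + 1×247 = 1270 + 10D
Σ(formed) = 3×341 + 1×317 + 9×D + 1×439 = 1779 + 9D
ΔH = Σ(broken) − Σ(formed) = (1270 + 10D) − (1779 + 9D) = −509 + D
Setting this equal to −107 kJ gives D = 402 kJ/mol.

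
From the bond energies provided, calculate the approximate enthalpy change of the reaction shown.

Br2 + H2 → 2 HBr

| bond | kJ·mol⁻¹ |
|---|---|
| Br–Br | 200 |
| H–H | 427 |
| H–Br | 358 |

ΔH ≈ −89 kJ

Bonds broken (reactants):
  Br–Br: 1 × 200 = 200
  H–H: 1 × 427 = 427
  Σ(broken) = 627 kJ
Bonds formed (products):
  H–Br: 2 × 358 = 716
  Σ(formed) = 716 kJ
ΔH = Σ(broken) − Σ(formed) = 627 − 716 = −89 kJ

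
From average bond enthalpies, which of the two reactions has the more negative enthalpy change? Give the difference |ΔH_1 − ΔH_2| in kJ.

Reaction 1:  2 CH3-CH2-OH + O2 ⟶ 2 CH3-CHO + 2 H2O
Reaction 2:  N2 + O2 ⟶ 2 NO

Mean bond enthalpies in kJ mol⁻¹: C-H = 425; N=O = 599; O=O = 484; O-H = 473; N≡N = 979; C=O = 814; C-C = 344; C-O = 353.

Reaction 1, by 799 kJ

Reaction 1:
  Bonds broken (reactants):
    C-C: 2 × 344 = 688
    C-H: 10 × 425 = 4250
    C-O: 2 × 353 = 706
    O-H: 2 × 473 = 946
    O=O: 1 × 484 = 484
    Σ(broken) = 7074 kJ
  Bonds formed (products):
    C-C: 2 × 344 = 688
    C-H: 8 × 425 = 3400
    C=O: 2 × 814 = 1628
    O-H: 4 × 473 = 1892
    Σ(formed) = 7608 kJ
  ΔH_1 = 7074 − 7608 = −534 kJ
Reaction 2:
  Bonds broken (reactants):
    N≡N: 1 × 979 = 979
    O=O: 1 × 484 = 484
    Σ(broken) = 1463 kJ
  Bonds formed (products):
    N=O: 2 × 599 = 1198
    Σ(formed) = 1198 kJ
  ΔH_2 = 1463 − 1198 = +265 kJ
ΔH_1 − ΔH_2 = −799 kJ, so reaction 1 has the more negative ΔH; |ΔH_1 − ΔH_2| = 799 kJ.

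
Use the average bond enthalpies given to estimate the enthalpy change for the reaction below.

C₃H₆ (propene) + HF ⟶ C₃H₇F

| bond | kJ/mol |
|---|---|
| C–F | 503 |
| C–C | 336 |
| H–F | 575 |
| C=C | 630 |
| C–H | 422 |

ΔH ≈ −56 kJ

Bonds broken (reactants):
  C–C: 1 × 336 = 336
  C–H: 6 × 422 = 2532
  C=C: 1 × 630 = 630
  H–F: 1 × 575 = 575
  Σ(broken) = 4073 kJ
Bonds formed (products):
  C–C: 2 × 336 = 672
  C–F: 1 × 503 = 503
  C–H: 7 × 422 = 2954
  Σ(formed) = 4129 kJ
ΔH = Σ(broken) − Σ(formed) = 4073 − 4129 = −56 kJ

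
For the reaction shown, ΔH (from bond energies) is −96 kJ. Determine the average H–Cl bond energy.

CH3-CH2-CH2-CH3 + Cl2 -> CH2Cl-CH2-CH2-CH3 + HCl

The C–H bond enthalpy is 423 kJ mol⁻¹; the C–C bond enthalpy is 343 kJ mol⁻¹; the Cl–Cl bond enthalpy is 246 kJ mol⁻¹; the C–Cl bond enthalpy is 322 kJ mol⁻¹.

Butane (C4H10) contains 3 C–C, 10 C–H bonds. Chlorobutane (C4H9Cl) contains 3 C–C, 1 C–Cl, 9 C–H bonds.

D(H–Cl) ≈ 443 kJ/mol

Let D be the H–Cl bond energy.
Σ(broken) = 3×343 + 10×423 + 1×246 = 5505
Σ(formed) = 3×343 + 1×322 + 9×423 + 1×D = 5158 + D
ΔH = Σ(broken) − Σ(formed) = (5505) − (5158 + D) = +347 − D
Setting this equal to −96 kJ gives D = 443 kJ/mol.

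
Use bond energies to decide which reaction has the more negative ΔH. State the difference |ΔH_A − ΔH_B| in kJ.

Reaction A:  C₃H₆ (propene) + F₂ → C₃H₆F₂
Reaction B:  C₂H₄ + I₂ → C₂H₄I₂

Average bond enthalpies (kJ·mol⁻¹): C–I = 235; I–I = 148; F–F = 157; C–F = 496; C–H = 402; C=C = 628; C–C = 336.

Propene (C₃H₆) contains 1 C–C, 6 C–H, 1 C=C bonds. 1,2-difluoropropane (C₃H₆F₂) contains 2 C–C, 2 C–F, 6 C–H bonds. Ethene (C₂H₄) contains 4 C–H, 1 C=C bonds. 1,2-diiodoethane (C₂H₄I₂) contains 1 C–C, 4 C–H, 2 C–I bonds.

Reaction A, by 513 kJ

Reaction A:
  Bonds broken (reactants):
    C–C: 1 × 336 = 336
    C–H: 6 × 402 = 2412
    C=C: 1 × 628 = 628
    F–F: 1 × 157 = 157
    Σ(broken) = 3533 kJ
  Bonds formed (products):
    C–C: 2 × 336 = 672
    C–F: 2 × 496 = 992
    C–H: 6 × 402 = 2412
    Σ(formed) = 4076 kJ
  ΔH_A = 3533 − 4076 = −543 kJ
Reaction B:
  Bonds broken (reactants):
    C–H: 4 × 402 = 1608
    C=C: 1 × 628 = 628
    I–I: 1 × 148 = 148
    Σ(broken) = 2384 kJ
  Bonds formed (products):
    C–C: 1 × 336 = 336
    C–H: 4 × 402 = 1608
    C–I: 2 × 235 = 470
    Σ(formed) = 2414 kJ
  ΔH_B = 2384 − 2414 = −30 kJ
ΔH_A − ΔH_B = −513 kJ, so reaction A has the more negative ΔH; |ΔH_A − ΔH_B| = 513 kJ.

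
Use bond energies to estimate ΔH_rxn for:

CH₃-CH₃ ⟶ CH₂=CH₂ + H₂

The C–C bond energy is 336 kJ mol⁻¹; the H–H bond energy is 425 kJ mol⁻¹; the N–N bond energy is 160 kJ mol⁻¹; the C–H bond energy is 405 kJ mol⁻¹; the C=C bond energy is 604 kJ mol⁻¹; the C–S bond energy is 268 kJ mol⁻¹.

ΔH ≈ +117 kJ

Bonds broken (reactants):
  C–C: 1 × 336 = 336
  C–H: 6 × 405 = 2430
  Σ(broken) = 2766 kJ
Bonds formed (products):
  C–H: 4 × 405 = 1620
  C=C: 1 × 604 = 604
  H–H: 1 × 425 = 425
  Σ(formed) = 2649 kJ
ΔH = Σ(broken) − Σ(formed) = 2766 − 2649 = +117 kJ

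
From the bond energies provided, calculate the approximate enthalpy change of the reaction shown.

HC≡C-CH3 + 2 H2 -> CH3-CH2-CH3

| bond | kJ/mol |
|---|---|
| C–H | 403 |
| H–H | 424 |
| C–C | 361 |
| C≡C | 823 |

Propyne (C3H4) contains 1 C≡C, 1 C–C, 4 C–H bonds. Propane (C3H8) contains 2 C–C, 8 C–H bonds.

Bonds broken (reactants):
  C≡C: 1 × 823 = 823
  C–C: 1 × 361 = 361
  C–H: 4 × 403 = 1612
  H–H: 2 × 424 = 848
  Σ(broken) = 3644 kJ
Bonds formed (products):
  C–C: 2 × 361 = 722
  C–H: 8 × 403 = 3224
  Σ(formed) = 3946 kJ
ΔH = Σ(broken) − Σ(formed) = 3644 − 3946 = −302 kJ

ΔH ≈ −302 kJ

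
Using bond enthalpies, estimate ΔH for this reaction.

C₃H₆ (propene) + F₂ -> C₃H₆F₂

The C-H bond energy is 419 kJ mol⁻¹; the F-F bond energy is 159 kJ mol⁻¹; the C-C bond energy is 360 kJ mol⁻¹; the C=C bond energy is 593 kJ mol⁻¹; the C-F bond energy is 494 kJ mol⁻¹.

ΔH ≈ −596 kJ

Bonds broken (reactants):
  C-C: 1 × 360 = 360
  C-H: 6 × 419 = 2514
  C=C: 1 × 593 = 593
  F-F: 1 × 159 = 159
  Σ(broken) = 3626 kJ
Bonds formed (products):
  C-C: 2 × 360 = 720
  C-F: 2 × 494 = 988
  C-H: 6 × 419 = 2514
  Σ(formed) = 4222 kJ
ΔH = Σ(broken) − Σ(formed) = 3626 − 4222 = −596 kJ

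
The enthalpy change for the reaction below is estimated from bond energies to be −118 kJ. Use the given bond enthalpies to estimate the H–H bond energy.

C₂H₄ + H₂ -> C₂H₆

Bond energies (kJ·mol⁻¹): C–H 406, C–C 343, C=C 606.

D(H–H) ≈ 431 kJ/mol

Let D be the H–H bond energy.
Σ(broken) = 4×406 + 1×606 + 1×D = 2230 + D
Σ(formed) = 1×343 + 6×406 = 2779
ΔH = Σ(broken) − Σ(formed) = (2230 + D) − (2779) = −549 + D
Setting this equal to −118 kJ gives D = 431 kJ/mol.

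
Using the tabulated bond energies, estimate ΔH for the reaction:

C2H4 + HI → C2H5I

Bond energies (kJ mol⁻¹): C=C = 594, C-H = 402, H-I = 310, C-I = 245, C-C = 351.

ΔH ≈ −94 kJ

Bonds broken (reactants):
  C-H: 4 × 402 = 1608
  C=C: 1 × 594 = 594
  H-I: 1 × 310 = 310
  Σ(broken) = 2512 kJ
Bonds formed (products):
  C-C: 1 × 351 = 351
  C-H: 5 × 402 = 2010
  C-I: 1 × 245 = 245
  Σ(formed) = 2606 kJ
ΔH = Σ(broken) − Σ(formed) = 2512 − 2606 = −94 kJ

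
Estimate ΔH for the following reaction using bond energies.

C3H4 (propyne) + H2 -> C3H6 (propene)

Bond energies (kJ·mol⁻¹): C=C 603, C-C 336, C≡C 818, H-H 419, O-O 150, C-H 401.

ΔH ≈ −168 kJ

Bonds broken (reactants):
  C≡C: 1 × 818 = 818
  C-C: 1 × 336 = 336
  C-H: 4 × 401 = 1604
  H-H: 1 × 419 = 419
  Σ(broken) = 3177 kJ
Bonds formed (products):
  C-C: 1 × 336 = 336
  C-H: 6 × 401 = 2406
  C=C: 1 × 603 = 603
  Σ(formed) = 3345 kJ
ΔH = Σ(broken) − Σ(formed) = 3177 − 3345 = −168 kJ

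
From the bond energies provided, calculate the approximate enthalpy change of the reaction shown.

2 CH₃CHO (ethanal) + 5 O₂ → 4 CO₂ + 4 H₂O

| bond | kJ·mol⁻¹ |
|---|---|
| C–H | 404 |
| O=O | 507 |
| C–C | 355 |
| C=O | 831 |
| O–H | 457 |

ΔH ≈ −2165 kJ

Bonds broken (reactants):
  C–C: 2 × 355 = 710
  C–H: 8 × 404 = 3232
  C=O: 2 × 831 = 1662
  O=O: 5 × 507 = 2535
  Σ(broken) = 8139 kJ
Bonds formed (products):
  C=O: 8 × 831 = 6648
  O–H: 8 × 457 = 3656
  Σ(formed) = 10304 kJ
ΔH = Σ(broken) − Σ(formed) = 8139 − 10304 = −2165 kJ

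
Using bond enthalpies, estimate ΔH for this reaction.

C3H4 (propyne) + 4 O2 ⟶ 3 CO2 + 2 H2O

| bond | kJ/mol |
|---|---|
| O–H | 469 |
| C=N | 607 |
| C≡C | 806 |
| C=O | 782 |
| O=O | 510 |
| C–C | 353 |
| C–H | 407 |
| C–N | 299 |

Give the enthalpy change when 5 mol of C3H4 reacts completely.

ΔH = −8705 kJ

Bonds broken (reactants):
  C≡C: 1 × 806 = 806
  C–C: 1 × 353 = 353
  C–H: 4 × 407 = 1628
  O=O: 4 × 510 = 2040
  Σ(broken) = 4827 kJ
Bonds formed (products):
  C=O: 6 × 782 = 4692
  O–H: 4 × 469 = 1876
  Σ(formed) = 6568 kJ
ΔH = Σ(broken) − Σ(formed) = 4827 − 6568 = −1741 kJ
For 5× the reaction as written: 5 × (−1741) = −8705 kJ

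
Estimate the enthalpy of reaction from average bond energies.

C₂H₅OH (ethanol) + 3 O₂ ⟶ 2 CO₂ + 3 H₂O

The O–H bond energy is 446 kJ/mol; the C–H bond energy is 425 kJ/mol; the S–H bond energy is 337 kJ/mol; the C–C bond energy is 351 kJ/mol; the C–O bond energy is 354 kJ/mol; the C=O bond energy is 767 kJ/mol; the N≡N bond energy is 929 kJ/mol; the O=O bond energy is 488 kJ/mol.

Bonds broken (reactants):
  C–C: 1 × 351 = 351
  C–H: 5 × 425 = 2125
  C–O: 1 × 354 = 354
  O–H: 1 × 446 = 446
  O=O: 3 × 488 = 1464
  Σ(broken) = 4740 kJ
Bonds formed (products):
  C=O: 4 × 767 = 3068
  O–H: 6 × 446 = 2676
  Σ(formed) = 5744 kJ
ΔH = Σ(broken) − Σ(formed) = 4740 − 5744 = −1004 kJ

ΔH ≈ −1004 kJ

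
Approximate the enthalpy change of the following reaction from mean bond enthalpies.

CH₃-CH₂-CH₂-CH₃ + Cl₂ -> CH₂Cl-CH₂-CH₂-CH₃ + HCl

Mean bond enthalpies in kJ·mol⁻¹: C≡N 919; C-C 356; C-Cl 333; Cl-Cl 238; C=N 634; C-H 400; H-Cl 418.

Bonds broken (reactants):
  C-C: 3 × 356 = 1068
  C-H: 10 × 400 = 4000
  Cl-Cl: 1 × 238 = 238
  Σ(broken) = 5306 kJ
Bonds formed (products):
  C-C: 3 × 356 = 1068
  C-Cl: 1 × 333 = 333
  C-H: 9 × 400 = 3600
  H-Cl: 1 × 418 = 418
  Σ(formed) = 5419 kJ
ΔH = Σ(broken) − Σ(formed) = 5306 − 5419 = −113 kJ

ΔH ≈ −113 kJ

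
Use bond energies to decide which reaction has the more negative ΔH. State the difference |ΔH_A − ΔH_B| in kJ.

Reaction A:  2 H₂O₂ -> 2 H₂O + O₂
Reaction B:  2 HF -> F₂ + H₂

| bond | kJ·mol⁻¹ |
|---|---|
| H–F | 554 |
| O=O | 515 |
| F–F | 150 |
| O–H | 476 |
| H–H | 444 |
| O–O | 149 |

Reaction A:
  Bonds broken (reactants):
    O–H: 4 × 476 = 1904
    O–O: 2 × 149 = 298
    Σ(broken) = 2202 kJ
  Bonds formed (products):
    O–H: 4 × 476 = 1904
    O=O: 1 × 515 = 515
    Σ(formed) = 2419 kJ
  ΔH_A = 2202 − 2419 = −217 kJ
Reaction B:
  Bonds broken (reactants):
    H–F: 2 × 554 = 1108
    Σ(broken) = 1108 kJ
  Bonds formed (products):
    F–F: 1 × 150 = 150
    H–H: 1 × 444 = 444
    Σ(formed) = 594 kJ
  ΔH_B = 1108 − 594 = +514 kJ
ΔH_A − ΔH_B = −731 kJ, so reaction A has the more negative ΔH; |ΔH_A − ΔH_B| = 731 kJ.

Reaction A, by 731 kJ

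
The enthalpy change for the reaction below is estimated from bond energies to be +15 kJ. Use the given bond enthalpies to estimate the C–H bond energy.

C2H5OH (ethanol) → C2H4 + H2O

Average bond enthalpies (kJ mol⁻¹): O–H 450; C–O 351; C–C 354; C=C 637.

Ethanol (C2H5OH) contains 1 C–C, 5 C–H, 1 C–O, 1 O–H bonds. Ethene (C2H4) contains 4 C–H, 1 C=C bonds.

D(C–H) ≈ 397 kJ/mol

Let D be the C–H bond energy.
Σ(broken) = 1×354 + 5×D + 1×351 + 1×450 = 1155 + 5D
Σ(formed) = 4×D + 1×637 + 2×450 = 1537 + 4D
ΔH = Σ(broken) − Σ(formed) = (1155 + 5D) − (1537 + 4D) = −382 + D
Setting this equal to +15 kJ gives D = 397 kJ/mol.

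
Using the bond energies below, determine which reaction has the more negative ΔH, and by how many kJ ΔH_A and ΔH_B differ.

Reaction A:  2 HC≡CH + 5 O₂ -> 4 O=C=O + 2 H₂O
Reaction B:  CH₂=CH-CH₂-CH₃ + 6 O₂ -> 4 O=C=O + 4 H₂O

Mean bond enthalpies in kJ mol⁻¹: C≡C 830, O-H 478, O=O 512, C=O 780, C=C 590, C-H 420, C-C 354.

Reaction B, by 82 kJ

Reaction A:
  Bonds broken (reactants):
    C≡C: 2 × 830 = 1660
    C-H: 4 × 420 = 1680
    O=O: 5 × 512 = 2560
    Σ(broken) = 5900 kJ
  Bonds formed (products):
    C=O: 8 × 780 = 6240
    O-H: 4 × 478 = 1912
    Σ(formed) = 8152 kJ
  ΔH_A = 5900 − 8152 = −2252 kJ
Reaction B:
  Bonds broken (reactants):
    C-C: 2 × 354 = 708
    C-H: 8 × 420 = 3360
    C=C: 1 × 590 = 590
    O=O: 6 × 512 = 3072
    Σ(broken) = 7730 kJ
  Bonds formed (products):
    C=O: 8 × 780 = 6240
    O-H: 8 × 478 = 3824
    Σ(formed) = 10064 kJ
  ΔH_B = 7730 − 10064 = −2334 kJ
ΔH_A − ΔH_B = +82 kJ, so reaction B has the more negative ΔH; |ΔH_A − ΔH_B| = 82 kJ.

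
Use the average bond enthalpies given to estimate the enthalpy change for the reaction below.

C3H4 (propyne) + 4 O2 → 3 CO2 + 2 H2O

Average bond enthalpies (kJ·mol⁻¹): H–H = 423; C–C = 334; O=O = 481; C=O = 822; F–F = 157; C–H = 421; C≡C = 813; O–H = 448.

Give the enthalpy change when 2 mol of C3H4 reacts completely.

ΔH = −3938 kJ

Bonds broken (reactants):
  C≡C: 1 × 813 = 813
  C–C: 1 × 334 = 334
  C–H: 4 × 421 = 1684
  O=O: 4 × 481 = 1924
  Σ(broken) = 4755 kJ
Bonds formed (products):
  C=O: 6 × 822 = 4932
  O–H: 4 × 448 = 1792
  Σ(formed) = 6724 kJ
ΔH = Σ(broken) − Σ(formed) = 4755 − 6724 = −1969 kJ
For 2× the reaction as written: 2 × (−1969) = −3938 kJ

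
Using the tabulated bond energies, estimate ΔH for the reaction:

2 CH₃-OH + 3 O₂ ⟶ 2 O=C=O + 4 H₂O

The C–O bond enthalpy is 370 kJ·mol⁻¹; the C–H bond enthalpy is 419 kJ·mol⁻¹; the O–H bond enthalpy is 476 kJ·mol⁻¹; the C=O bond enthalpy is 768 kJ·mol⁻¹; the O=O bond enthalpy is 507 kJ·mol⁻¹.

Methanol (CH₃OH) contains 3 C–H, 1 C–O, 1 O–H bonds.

Bonds broken (reactants):
  C–H: 6 × 419 = 2514
  C–O: 2 × 370 = 740
  O–H: 2 × 476 = 952
  O=O: 3 × 507 = 1521
  Σ(broken) = 5727 kJ
Bonds formed (products):
  C=O: 4 × 768 = 3072
  O–H: 8 × 476 = 3808
  Σ(formed) = 6880 kJ
ΔH = Σ(broken) − Σ(formed) = 5727 − 6880 = −1153 kJ

ΔH ≈ −1153 kJ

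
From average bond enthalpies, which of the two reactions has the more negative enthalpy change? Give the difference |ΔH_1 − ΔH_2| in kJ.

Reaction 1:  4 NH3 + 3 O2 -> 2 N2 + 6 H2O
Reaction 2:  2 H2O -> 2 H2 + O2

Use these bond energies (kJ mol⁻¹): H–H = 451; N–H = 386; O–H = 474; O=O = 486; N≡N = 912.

Reaction 1:
  Bonds broken (reactants):
    N–H: 12 × 386 = 4632
    O=O: 3 × 486 = 1458
    Σ(broken) = 6090 kJ
  Bonds formed (products):
    N≡N: 2 × 912 = 1824
    O–H: 12 × 474 = 5688
    Σ(formed) = 7512 kJ
  ΔH_1 = 6090 − 7512 = −1422 kJ
Reaction 2:
  Bonds broken (reactants):
    O–H: 4 × 474 = 1896
    Σ(broken) = 1896 kJ
  Bonds formed (products):
    H–H: 2 × 451 = 902
    O=O: 1 × 486 = 486
    Σ(formed) = 1388 kJ
  ΔH_2 = 1896 − 1388 = +508 kJ
ΔH_1 − ΔH_2 = −1930 kJ, so reaction 1 has the more negative ΔH; |ΔH_1 − ΔH_2| = 1930 kJ.

Reaction 1, by 1930 kJ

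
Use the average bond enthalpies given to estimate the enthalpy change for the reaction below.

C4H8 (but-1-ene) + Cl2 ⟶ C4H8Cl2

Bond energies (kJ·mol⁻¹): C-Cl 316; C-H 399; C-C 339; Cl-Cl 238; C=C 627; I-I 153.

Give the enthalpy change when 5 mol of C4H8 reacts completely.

ΔH = −530 kJ

Bonds broken (reactants):
  C-C: 2 × 339 = 678
  C-H: 8 × 399 = 3192
  C=C: 1 × 627 = 627
  Cl-Cl: 1 × 238 = 238
  Σ(broken) = 4735 kJ
Bonds formed (products):
  C-C: 3 × 339 = 1017
  C-Cl: 2 × 316 = 632
  C-H: 8 × 399 = 3192
  Σ(formed) = 4841 kJ
ΔH = Σ(broken) − Σ(formed) = 4735 − 4841 = −106 kJ
For 5× the reaction as written: 5 × (−106) = −530 kJ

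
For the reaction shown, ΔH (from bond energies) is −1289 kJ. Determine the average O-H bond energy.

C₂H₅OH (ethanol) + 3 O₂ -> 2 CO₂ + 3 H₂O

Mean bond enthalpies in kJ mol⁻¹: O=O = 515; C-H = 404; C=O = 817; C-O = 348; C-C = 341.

Let D be the O-H bond energy.
Σ(broken) = 1×341 + 5×404 + 1×348 + 1×D + 3×515 = 4254 + D
Σ(formed) = 4×817 + 6×D = 3268 + 6D
ΔH = Σ(broken) − Σ(formed) = (4254 + D) − (3268 + 6D) = +986 − 5D
Setting this equal to −1289 kJ gives 5D = 2275, so D = 455 kJ/mol.

D(O-H) ≈ 455 kJ/mol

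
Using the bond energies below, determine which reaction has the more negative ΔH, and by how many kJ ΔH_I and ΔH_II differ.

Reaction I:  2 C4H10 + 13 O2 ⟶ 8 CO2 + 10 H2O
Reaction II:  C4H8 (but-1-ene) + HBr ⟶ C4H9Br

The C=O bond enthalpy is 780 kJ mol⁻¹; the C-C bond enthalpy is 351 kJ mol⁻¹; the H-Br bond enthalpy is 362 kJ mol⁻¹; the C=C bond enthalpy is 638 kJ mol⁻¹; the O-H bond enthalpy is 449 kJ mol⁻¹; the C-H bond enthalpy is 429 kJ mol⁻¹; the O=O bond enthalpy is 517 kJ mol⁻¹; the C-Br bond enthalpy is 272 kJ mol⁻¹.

Reaction I, by 4001 kJ

Reaction I:
  Bonds broken (reactants):
    C-C: 6 × 351 = 2106
    C-H: 20 × 429 = 8580
    O=O: 13 × 517 = 6721
    Σ(broken) = 17407 kJ
  Bonds formed (products):
    C=O: 16 × 780 = 12480
    O-H: 20 × 449 = 8980
    Σ(formed) = 21460 kJ
  ΔH_I = 17407 − 21460 = −4053 kJ
Reaction II:
  Bonds broken (reactants):
    C-C: 2 × 351 = 702
    C-H: 8 × 429 = 3432
    C=C: 1 × 638 = 638
    H-Br: 1 × 362 = 362
    Σ(broken) = 5134 kJ
  Bonds formed (products):
    C-Br: 1 × 272 = 272
    C-C: 3 × 351 = 1053
    C-H: 9 × 429 = 3861
    Σ(formed) = 5186 kJ
  ΔH_II = 5134 − 5186 = −52 kJ
ΔH_I − ΔH_II = −4001 kJ, so reaction I has the more negative ΔH; |ΔH_I − ΔH_II| = 4001 kJ.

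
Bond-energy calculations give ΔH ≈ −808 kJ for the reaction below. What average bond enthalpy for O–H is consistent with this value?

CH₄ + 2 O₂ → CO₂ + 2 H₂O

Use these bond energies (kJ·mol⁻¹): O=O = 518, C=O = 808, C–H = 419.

D(O–H) ≈ 476 kJ/mol

Let D be the O–H bond energy.
Σ(broken) = 4×419 + 2×518 = 2712
Σ(formed) = 2×808 + 4×D = 1616 + 4D
ΔH = Σ(broken) − Σ(formed) = (2712) − (1616 + 4D) = +1096 − 4D
Setting this equal to −808 kJ gives 4D = 1904, so D = 476 kJ/mol.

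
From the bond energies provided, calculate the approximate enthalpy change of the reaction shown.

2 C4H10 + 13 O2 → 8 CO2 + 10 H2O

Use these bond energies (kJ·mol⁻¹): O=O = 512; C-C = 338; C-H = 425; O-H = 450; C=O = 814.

Bonds broken (reactants):
  C-C: 6 × 338 = 2028
  C-H: 20 × 425 = 8500
  O=O: 13 × 512 = 6656
  Σ(broken) = 17184 kJ
Bonds formed (products):
  C=O: 16 × 814 = 13024
  O-H: 20 × 450 = 9000
  Σ(formed) = 22024 kJ
ΔH = Σ(broken) − Σ(formed) = 17184 − 22024 = −4840 kJ

ΔH ≈ −4840 kJ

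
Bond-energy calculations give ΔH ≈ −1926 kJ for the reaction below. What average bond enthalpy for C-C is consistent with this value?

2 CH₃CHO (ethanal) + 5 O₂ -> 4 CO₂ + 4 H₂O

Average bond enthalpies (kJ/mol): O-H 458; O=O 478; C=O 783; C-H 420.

D(C-C) ≈ 343 kJ/mol

Let D be the C-C bond energy.
Σ(broken) = 2×D + 8×420 + 2×783 + 5×478 = 7316 + 2D
Σ(formed) = 8×783 + 8×458 = 9928
ΔH = Σ(broken) − Σ(formed) = (7316 + 2D) − (9928) = −2612 + 2D
Setting this equal to −1926 kJ gives 2D = 686, so D = 343 kJ/mol.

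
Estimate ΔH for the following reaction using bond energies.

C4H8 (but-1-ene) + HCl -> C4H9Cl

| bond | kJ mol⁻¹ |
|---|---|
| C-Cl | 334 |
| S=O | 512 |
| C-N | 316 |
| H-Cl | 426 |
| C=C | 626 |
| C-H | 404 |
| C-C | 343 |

Bonds broken (reactants):
  C-C: 2 × 343 = 686
  C-H: 8 × 404 = 3232
  C=C: 1 × 626 = 626
  H-Cl: 1 × 426 = 426
  Σ(broken) = 4970 kJ
Bonds formed (products):
  C-C: 3 × 343 = 1029
  C-Cl: 1 × 334 = 334
  C-H: 9 × 404 = 3636
  Σ(formed) = 4999 kJ
ΔH = Σ(broken) − Σ(formed) = 4970 − 4999 = −29 kJ

ΔH ≈ −29 kJ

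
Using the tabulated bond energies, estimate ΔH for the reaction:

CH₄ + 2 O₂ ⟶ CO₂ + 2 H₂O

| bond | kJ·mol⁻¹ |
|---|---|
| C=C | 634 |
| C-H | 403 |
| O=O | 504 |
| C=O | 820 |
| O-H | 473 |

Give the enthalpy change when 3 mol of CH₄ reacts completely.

ΔH = −2736 kJ

Bonds broken (reactants):
  C-H: 4 × 403 = 1612
  O=O: 2 × 504 = 1008
  Σ(broken) = 2620 kJ
Bonds formed (products):
  C=O: 2 × 820 = 1640
  O-H: 4 × 473 = 1892
  Σ(formed) = 3532 kJ
ΔH = Σ(broken) − Σ(formed) = 2620 − 3532 = −912 kJ
For 3× the reaction as written: 3 × (−912) = −2736 kJ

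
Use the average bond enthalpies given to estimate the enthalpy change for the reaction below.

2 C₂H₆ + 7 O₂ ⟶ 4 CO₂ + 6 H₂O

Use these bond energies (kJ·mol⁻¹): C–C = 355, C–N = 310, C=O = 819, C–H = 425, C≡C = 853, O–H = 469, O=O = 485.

ΔH ≈ −2975 kJ

Bonds broken (reactants):
  C–C: 2 × 355 = 710
  C–H: 12 × 425 = 5100
  O=O: 7 × 485 = 3395
  Σ(broken) = 9205 kJ
Bonds formed (products):
  C=O: 8 × 819 = 6552
  O–H: 12 × 469 = 5628
  Σ(formed) = 12180 kJ
ΔH = Σ(broken) − Σ(formed) = 9205 − 12180 = −2975 kJ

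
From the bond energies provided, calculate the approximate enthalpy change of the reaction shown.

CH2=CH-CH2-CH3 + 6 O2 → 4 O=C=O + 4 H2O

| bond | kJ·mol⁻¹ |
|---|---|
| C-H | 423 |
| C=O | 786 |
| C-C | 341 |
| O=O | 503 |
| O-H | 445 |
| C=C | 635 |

Bonds broken (reactants):
  C-C: 2 × 341 = 682
  C-H: 8 × 423 = 3384
  C=C: 1 × 635 = 635
  O=O: 6 × 503 = 3018
  Σ(broken) = 7719 kJ
Bonds formed (products):
  C=O: 8 × 786 = 6288
  O-H: 8 × 445 = 3560
  Σ(formed) = 9848 kJ
ΔH = Σ(broken) − Σ(formed) = 7719 − 9848 = −2129 kJ

ΔH ≈ −2129 kJ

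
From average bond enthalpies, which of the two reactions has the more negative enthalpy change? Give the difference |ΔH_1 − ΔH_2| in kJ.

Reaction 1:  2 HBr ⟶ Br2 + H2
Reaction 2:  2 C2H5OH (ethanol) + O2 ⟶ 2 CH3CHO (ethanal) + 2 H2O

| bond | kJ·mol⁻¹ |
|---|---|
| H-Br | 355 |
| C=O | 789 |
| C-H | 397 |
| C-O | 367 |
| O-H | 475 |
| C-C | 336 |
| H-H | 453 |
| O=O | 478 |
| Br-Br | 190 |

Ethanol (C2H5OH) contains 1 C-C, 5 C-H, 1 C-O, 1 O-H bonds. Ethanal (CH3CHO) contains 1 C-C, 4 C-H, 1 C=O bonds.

Reaction 2, by 589 kJ

Reaction 1:
  Bonds broken (reactants):
    H-Br: 2 × 355 = 710
    Σ(broken) = 710 kJ
  Bonds formed (products):
    Br-Br: 1 × 190 = 190
    H-H: 1 × 453 = 453
    Σ(formed) = 643 kJ
  ΔH_1 = 710 − 643 = +67 kJ
Reaction 2:
  Bonds broken (reactants):
    C-C: 2 × 336 = 672
    C-H: 10 × 397 = 3970
    C-O: 2 × 367 = 734
    O-H: 2 × 475 = 950
    O=O: 1 × 478 = 478
    Σ(broken) = 6804 kJ
  Bonds formed (products):
    C-C: 2 × 336 = 672
    C-H: 8 × 397 = 3176
    C=O: 2 × 789 = 1578
    O-H: 4 × 475 = 1900
    Σ(formed) = 7326 kJ
  ΔH_2 = 6804 − 7326 = −522 kJ
ΔH_1 − ΔH_2 = +589 kJ, so reaction 2 has the more negative ΔH; |ΔH_1 − ΔH_2| = 589 kJ.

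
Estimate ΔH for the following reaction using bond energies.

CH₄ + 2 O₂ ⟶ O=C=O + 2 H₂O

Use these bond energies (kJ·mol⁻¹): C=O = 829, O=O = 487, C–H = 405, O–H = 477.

Bonds broken (reactants):
  C–H: 4 × 405 = 1620
  O=O: 2 × 487 = 974
  Σ(broken) = 2594 kJ
Bonds formed (products):
  C=O: 2 × 829 = 1658
  O–H: 4 × 477 = 1908
  Σ(formed) = 3566 kJ
ΔH = Σ(broken) − Σ(formed) = 2594 − 3566 = −972 kJ

ΔH ≈ −972 kJ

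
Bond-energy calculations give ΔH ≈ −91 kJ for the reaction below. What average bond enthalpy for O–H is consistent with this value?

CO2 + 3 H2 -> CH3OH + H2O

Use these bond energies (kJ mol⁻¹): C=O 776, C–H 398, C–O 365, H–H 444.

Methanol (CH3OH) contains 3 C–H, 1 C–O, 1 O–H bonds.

Let D be the O–H bond energy.
Σ(broken) = 2×776 + 3×444 = 2884
Σ(formed) = 3×398 + 1×365 + 3×D = 1559 + 3D
ΔH = Σ(broken) − Σ(formed) = (2884) − (1559 + 3D) = +1325 − 3D
Setting this equal to −91 kJ gives 3D = 1416, so D = 472 kJ/mol.

D(O–H) ≈ 472 kJ/mol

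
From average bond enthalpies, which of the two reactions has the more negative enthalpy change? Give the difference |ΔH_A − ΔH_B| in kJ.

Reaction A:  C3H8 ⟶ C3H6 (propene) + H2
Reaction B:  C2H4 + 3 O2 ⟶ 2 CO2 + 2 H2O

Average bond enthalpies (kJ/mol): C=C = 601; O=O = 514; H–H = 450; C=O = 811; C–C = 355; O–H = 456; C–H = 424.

Reaction A:
  Bonds broken (reactants):
    C–C: 2 × 355 = 710
    C–H: 8 × 424 = 3392
    Σ(broken) = 4102 kJ
  Bonds formed (products):
    C–C: 1 × 355 = 355
    C–H: 6 × 424 = 2544
    C=C: 1 × 601 = 601
    H–H: 1 × 450 = 450
    Σ(formed) = 3950 kJ
  ΔH_A = 4102 − 3950 = +152 kJ
Reaction B:
  Bonds broken (reactants):
    C–H: 4 × 424 = 1696
    C=C: 1 × 601 = 601
    O=O: 3 × 514 = 1542
    Σ(broken) = 3839 kJ
  Bonds formed (products):
    C=O: 4 × 811 = 3244
    O–H: 4 × 456 = 1824
    Σ(formed) = 5068 kJ
  ΔH_B = 3839 − 5068 = −1229 kJ
ΔH_A − ΔH_B = +1381 kJ, so reaction B has the more negative ΔH; |ΔH_A − ΔH_B| = 1381 kJ.

Reaction B, by 1381 kJ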